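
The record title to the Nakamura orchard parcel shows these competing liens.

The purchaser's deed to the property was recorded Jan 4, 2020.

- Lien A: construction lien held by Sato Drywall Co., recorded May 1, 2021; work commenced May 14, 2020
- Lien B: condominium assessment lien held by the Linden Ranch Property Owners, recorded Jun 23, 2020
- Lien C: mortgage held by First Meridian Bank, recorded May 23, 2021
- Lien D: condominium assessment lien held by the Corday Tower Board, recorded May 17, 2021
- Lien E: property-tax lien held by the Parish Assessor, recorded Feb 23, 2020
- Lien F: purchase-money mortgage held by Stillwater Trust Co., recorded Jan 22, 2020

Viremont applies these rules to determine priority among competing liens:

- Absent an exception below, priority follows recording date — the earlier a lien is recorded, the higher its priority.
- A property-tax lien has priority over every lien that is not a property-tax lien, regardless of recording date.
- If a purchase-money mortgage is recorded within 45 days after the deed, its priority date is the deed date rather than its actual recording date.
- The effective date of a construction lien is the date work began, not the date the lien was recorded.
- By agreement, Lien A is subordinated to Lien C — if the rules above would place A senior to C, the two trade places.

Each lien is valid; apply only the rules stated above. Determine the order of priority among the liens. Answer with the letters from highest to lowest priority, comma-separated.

Effective dates after the stated exceptions: A is treated as recorded May 14, 2020, the work-commencement date; F was recorded within the 45-day window, so its effective date is the deed date Jan 4, 2020.
E is a property-tax lien, so it outranks all other liens regardless of date.
Ordering the rest by effective date: F (Jan 4, 2020), A (May 14, 2020), B (Jun 23, 2020), D (May 17, 2021), C (May 23, 2021).
A would otherwise be senior to C, so under the subordination agreement A and C exchange positions.

E, F, C, B, D, A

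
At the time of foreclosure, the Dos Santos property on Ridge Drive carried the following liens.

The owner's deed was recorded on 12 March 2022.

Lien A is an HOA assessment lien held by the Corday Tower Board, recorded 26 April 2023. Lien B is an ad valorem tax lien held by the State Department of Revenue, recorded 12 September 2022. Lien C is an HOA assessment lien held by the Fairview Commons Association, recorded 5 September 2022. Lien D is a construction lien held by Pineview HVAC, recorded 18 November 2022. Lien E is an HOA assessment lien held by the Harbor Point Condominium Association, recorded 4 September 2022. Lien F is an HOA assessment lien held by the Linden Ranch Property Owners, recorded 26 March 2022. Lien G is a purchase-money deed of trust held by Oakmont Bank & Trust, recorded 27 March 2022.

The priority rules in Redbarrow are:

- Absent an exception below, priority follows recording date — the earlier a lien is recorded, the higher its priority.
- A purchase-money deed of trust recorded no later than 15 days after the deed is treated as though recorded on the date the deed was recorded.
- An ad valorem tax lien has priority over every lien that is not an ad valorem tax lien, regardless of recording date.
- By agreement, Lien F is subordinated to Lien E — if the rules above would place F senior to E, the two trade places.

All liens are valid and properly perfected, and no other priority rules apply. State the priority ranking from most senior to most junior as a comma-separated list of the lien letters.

B, G, E, F, C, D, A

Effective dates: G was recorded within the 15-day window, so its effective date is the deed date 12 March 2022.
As an ad valorem tax lien, B is senior to every other lien.
Remaining liens by effective date: G (12 March 2022), F (26 March 2022), E (4 September 2022), C (5 September 2022), D (18 November 2022), A (26 April 2023).
F would otherwise be senior to E, so under the subordination agreement F and E exchange positions.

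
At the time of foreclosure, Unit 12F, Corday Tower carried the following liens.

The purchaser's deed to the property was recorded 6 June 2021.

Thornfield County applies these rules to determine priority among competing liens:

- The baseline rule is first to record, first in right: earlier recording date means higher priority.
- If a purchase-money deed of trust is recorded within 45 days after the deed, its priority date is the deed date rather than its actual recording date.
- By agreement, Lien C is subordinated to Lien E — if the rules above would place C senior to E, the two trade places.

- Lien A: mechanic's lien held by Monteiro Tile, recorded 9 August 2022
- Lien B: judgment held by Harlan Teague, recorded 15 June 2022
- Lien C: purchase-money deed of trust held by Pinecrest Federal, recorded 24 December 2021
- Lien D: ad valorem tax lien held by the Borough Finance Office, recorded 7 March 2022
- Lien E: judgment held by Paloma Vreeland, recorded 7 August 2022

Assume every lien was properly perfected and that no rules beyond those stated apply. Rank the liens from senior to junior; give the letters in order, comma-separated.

Adjusting effective dates: C missed the 45-day window (201 days after the deed), so its recording date stands.
By effective date: C (24 December 2021), D (7 March 2022), B (15 June 2022), E (7 August 2022), A (9 August 2022).
The subordination applies — C was senior to E — so C and E swap.

E, D, B, C, A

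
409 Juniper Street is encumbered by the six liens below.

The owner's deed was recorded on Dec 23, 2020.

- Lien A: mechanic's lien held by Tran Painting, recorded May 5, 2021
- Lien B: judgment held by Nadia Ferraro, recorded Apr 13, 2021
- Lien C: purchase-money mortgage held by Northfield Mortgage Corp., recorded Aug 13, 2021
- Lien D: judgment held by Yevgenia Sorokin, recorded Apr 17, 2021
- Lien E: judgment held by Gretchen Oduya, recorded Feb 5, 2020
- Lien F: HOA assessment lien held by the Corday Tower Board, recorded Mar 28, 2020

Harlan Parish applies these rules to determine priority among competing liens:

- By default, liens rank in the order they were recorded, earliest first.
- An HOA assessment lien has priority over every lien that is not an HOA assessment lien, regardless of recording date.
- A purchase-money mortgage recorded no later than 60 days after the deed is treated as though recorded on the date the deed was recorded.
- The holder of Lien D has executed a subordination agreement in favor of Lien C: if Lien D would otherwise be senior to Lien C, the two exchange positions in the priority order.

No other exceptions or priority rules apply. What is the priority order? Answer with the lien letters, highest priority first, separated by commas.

F, E, B, C, A, D

Effective dates: C was recorded 233 days after the deed — beyond 60 days — so no relation-back applies.
F, as an HOA assessment lien, has superpriority and ranks first.
The other liens, earliest effective date first: E (Feb 5, 2020), B (Apr 13, 2021), D (Apr 17, 2021), A (May 5, 2021), C (Aug 13, 2021).
D is senior to C before the subordination, so the two trade places.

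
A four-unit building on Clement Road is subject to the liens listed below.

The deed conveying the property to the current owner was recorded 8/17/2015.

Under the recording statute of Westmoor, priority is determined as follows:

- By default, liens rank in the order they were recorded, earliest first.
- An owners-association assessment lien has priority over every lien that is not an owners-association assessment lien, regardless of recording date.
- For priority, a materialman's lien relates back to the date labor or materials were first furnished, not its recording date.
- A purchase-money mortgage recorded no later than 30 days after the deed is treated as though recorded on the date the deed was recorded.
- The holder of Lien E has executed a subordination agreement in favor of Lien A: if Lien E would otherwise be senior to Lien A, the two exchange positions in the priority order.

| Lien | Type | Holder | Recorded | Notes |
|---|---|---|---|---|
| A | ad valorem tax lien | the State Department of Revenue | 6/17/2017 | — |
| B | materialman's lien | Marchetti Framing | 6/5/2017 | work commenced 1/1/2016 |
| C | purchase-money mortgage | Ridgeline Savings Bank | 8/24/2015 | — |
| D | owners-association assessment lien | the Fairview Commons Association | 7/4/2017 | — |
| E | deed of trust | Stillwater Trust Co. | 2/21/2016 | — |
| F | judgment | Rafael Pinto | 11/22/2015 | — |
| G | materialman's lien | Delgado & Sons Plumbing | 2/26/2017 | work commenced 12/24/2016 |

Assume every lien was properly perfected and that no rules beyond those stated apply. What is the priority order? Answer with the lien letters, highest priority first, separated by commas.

D, C, F, B, A, G, E

First, effective dates: B's effective date is 1/1/2016, when work began; C relates back to the deed date 8/17/2015; G is treated as recorded 12/24/2016, the work-commencement date.
As an owners-association assessment lien, D is senior to every other lien.
Ordering the rest by effective date: C (8/17/2015), F (11/22/2015), B (1/1/2016), E (2/21/2016), G (12/24/2016), A (6/17/2017).
E would otherwise be senior to A, so under the subordination agreement E and A exchange positions.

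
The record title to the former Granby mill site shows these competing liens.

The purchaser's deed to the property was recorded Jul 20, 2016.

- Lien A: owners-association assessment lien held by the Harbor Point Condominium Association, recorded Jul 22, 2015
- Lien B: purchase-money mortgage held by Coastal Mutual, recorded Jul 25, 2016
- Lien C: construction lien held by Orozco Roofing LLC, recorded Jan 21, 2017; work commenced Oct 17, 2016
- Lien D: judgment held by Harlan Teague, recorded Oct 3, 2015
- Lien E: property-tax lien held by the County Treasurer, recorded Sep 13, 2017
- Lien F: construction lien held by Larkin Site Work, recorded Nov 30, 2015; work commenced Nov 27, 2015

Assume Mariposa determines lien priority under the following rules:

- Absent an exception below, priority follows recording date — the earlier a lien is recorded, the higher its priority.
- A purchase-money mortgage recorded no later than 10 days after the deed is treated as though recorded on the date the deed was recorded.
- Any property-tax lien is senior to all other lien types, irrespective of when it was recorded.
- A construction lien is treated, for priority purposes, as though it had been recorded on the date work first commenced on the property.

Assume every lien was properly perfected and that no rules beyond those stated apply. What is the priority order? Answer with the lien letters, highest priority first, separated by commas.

E, A, D, F, B, C

Effective dates after the stated exceptions: B's effective date is the deed date, Jul 20, 2016; C's effective date is Oct 17, 2016, when work began; F's effective date is Nov 27, 2015, when work began.
E, as a property-tax lien, has superpriority and ranks first.
Among the remaining liens, by effective date: A (Jul 22, 2015), D (Oct 3, 2015), F (Nov 27, 2015), B (Jul 20, 2016), C (Oct 17, 2016).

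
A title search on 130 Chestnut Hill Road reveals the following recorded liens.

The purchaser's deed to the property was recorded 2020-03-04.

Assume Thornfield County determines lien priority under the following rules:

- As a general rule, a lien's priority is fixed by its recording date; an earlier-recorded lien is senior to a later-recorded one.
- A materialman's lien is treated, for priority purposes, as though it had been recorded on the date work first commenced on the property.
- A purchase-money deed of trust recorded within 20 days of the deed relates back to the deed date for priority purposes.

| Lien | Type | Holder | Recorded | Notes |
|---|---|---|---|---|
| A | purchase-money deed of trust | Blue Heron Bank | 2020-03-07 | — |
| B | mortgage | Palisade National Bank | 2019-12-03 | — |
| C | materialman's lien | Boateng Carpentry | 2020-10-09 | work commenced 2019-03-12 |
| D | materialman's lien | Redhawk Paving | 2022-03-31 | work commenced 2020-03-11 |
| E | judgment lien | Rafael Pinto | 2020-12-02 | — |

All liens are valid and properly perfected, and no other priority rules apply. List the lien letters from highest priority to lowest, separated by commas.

Effective dates: A was recorded within the 20-day window, so its effective date is the deed date 2020-03-04; C's effective date is 2019-03-12, when work began; D's effective date is 2020-03-11, when work began.
Sorted by effective date: C (2019-03-12), B (2019-12-03), A (2020-03-04), D (2020-03-11), E (2020-12-02).

C, B, A, D, E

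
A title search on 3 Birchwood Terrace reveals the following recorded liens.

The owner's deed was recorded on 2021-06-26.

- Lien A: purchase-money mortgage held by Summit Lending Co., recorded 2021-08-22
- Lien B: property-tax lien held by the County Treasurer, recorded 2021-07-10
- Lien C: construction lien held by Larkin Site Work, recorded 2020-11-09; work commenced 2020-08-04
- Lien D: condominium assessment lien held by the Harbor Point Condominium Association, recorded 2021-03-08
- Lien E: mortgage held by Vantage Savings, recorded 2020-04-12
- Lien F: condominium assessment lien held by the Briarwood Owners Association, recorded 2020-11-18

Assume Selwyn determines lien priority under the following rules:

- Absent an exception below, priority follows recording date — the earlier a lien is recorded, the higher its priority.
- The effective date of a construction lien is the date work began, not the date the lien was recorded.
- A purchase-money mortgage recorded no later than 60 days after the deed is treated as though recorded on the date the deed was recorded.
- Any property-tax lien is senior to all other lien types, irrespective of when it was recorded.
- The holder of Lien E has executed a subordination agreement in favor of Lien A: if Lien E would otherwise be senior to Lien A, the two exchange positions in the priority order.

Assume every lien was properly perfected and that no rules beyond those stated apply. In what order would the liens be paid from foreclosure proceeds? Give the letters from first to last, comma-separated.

B, A, C, F, D, E

Effective dates: A relates back to the deed date 2021-06-26; C's effective date is 2020-08-04, when work began.
B is a property-tax lien and takes priority over every other lien.
Among the remaining liens, by effective date: E (2020-04-12), C (2020-08-04), F (2020-11-18), D (2021-03-08), A (2021-06-26).
E is senior to A before the subordination, so the two trade places.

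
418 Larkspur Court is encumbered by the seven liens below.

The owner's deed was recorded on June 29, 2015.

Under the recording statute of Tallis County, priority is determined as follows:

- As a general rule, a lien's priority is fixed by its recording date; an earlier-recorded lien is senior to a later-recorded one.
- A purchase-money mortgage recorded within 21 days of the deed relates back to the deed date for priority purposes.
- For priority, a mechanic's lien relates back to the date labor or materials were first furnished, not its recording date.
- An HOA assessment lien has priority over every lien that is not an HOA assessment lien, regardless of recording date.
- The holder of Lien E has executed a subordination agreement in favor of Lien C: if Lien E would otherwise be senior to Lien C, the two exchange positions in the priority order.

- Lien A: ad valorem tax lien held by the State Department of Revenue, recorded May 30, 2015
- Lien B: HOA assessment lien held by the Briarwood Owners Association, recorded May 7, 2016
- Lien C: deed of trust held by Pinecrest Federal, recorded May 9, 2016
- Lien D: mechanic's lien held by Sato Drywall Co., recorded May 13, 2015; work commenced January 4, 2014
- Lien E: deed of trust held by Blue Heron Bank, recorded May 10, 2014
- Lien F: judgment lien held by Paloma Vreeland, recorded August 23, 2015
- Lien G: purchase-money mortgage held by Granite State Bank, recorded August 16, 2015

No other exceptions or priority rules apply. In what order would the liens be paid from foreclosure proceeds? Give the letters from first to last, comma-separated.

Effective dates: D relates back to January 4, 2014 (work commenced); G was recorded 48 days after the deed — beyond 21 days — so no relation-back applies.
B is an HOA assessment lien and takes priority over every other lien.
Ordering the rest by effective date: D (January 4, 2014), E (May 10, 2014), A (May 30, 2015), G (August 16, 2015), F (August 23, 2015), C (May 9, 2016).
Because E would otherwise rank above C, the subordination swaps them.

B, D, C, A, G, F, E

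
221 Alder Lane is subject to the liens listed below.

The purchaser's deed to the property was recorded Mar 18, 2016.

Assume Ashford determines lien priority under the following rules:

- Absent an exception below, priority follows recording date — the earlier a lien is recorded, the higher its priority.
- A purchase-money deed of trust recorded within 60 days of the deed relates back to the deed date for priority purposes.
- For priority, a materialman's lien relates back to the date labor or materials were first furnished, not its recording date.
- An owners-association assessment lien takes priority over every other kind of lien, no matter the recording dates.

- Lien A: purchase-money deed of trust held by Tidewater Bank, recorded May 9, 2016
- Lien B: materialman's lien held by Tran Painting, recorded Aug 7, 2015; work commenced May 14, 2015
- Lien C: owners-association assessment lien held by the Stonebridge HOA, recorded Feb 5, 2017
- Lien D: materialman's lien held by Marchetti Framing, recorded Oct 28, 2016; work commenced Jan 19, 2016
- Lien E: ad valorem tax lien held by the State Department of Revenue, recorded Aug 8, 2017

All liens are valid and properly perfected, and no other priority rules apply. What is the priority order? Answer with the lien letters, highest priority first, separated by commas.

C, B, D, A, E

First, effective dates: A was recorded within the 60-day window, so its effective date is the deed date Mar 18, 2016; B's effective date is May 14, 2015, when work began; D relates back to Jan 19, 2016 (work commenced).
C is an owners-association assessment lien and takes priority over every other lien.
Remaining liens by effective date: B (May 14, 2015), D (Jan 19, 2016), A (Mar 18, 2016), E (Aug 8, 2017).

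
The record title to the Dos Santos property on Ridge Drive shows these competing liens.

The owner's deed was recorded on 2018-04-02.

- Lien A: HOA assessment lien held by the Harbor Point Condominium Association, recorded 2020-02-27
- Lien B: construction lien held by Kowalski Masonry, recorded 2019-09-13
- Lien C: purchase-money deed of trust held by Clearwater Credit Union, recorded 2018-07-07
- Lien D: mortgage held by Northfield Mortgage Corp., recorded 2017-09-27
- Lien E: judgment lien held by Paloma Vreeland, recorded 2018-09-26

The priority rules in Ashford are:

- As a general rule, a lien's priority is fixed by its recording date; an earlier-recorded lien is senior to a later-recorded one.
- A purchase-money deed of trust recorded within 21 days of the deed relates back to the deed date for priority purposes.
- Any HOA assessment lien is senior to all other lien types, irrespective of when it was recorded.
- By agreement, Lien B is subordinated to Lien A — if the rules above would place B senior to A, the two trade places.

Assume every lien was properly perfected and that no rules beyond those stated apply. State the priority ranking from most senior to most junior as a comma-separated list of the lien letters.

A, D, C, E, B

Effective dates: C missed the 21-day window (96 days after the deed), so its recording date stands.
A is an HOA assessment lien and takes priority over every other lien.
The other liens, earliest effective date first: D (2017-09-27), C (2018-07-07), E (2018-09-26), B (2019-09-13).
B is already junior to A, so the subordination agreement changes nothing.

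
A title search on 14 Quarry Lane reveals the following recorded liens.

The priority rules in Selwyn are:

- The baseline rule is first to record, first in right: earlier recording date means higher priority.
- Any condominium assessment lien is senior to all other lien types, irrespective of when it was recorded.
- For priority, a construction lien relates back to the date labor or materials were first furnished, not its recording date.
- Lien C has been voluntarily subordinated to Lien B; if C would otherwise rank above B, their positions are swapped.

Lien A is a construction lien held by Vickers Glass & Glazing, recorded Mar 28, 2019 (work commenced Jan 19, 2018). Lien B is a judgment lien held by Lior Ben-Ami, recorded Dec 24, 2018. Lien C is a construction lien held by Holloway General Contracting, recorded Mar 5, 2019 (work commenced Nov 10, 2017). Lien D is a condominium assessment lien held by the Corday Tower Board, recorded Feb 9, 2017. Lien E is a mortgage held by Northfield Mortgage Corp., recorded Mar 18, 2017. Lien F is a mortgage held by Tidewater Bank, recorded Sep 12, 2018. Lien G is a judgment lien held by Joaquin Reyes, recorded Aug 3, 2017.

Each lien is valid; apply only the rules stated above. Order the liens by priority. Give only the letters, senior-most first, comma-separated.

Adjusting effective dates: A relates back to Jan 19, 2018 (work commenced); C is treated as recorded Nov 10, 2017, the work-commencement date.
As a condominium assessment lien, D is senior to every other lien.
Ordering the rest by effective date: E (Mar 18, 2017), G (Aug 3, 2017), C (Nov 10, 2017), A (Jan 19, 2018), F (Sep 12, 2018), B (Dec 24, 2018).
C is senior to B before the subordination, so the two trade places.

D, E, G, B, A, F, C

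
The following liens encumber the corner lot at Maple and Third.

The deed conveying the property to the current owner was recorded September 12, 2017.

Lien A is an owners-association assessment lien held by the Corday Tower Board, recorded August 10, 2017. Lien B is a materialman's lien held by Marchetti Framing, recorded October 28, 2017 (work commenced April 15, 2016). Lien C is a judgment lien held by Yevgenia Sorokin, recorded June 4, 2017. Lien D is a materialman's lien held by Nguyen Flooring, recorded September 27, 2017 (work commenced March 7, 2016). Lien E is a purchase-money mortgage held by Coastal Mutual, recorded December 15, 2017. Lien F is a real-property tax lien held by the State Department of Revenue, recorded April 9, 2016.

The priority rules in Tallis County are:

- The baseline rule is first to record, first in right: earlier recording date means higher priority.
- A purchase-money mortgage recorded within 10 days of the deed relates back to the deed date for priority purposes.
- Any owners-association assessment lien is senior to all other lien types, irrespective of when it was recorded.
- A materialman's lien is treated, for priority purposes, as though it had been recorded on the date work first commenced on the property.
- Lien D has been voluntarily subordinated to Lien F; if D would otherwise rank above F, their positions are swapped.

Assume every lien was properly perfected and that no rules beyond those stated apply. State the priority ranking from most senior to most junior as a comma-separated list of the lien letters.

A, F, D, B, C, E

Adjusting effective dates: B is treated as recorded April 15, 2016, the work-commencement date; D's effective date is March 7, 2016, when work began; E missed the 10-day window (94 days after the deed), so its recording date stands.
A is an owners-association assessment lien, so it outranks all other liens regardless of date.
Among the remaining liens, by effective date: D (March 7, 2016), F (April 9, 2016), B (April 15, 2016), C (June 4, 2017), E (December 15, 2017).
The subordination applies — D was senior to F — so D and F swap.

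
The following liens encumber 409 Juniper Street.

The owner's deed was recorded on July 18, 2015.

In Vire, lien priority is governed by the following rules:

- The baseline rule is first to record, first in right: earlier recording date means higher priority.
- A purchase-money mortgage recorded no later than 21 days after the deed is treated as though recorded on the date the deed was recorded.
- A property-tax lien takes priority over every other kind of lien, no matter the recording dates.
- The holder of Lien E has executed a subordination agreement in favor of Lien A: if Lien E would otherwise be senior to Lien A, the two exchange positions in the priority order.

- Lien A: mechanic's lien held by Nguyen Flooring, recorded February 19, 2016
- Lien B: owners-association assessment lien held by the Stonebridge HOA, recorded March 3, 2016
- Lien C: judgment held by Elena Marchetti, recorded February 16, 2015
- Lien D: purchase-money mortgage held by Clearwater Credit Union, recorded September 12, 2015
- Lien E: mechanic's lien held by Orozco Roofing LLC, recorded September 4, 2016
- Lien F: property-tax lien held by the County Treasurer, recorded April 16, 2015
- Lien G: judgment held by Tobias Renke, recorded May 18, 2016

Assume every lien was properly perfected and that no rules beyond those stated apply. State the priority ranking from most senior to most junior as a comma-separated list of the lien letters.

F, C, D, A, B, G, E

Effective dates: D missed the 21-day window (56 days after the deed), so its recording date stands.
As a property-tax lien, F is senior to every other lien.
The other liens, earliest effective date first: C (February 16, 2015), D (September 12, 2015), A (February 19, 2016), B (March 3, 2016), G (May 18, 2016), E (September 4, 2016).
Since E is not senior to A, the subordination leaves the order unchanged.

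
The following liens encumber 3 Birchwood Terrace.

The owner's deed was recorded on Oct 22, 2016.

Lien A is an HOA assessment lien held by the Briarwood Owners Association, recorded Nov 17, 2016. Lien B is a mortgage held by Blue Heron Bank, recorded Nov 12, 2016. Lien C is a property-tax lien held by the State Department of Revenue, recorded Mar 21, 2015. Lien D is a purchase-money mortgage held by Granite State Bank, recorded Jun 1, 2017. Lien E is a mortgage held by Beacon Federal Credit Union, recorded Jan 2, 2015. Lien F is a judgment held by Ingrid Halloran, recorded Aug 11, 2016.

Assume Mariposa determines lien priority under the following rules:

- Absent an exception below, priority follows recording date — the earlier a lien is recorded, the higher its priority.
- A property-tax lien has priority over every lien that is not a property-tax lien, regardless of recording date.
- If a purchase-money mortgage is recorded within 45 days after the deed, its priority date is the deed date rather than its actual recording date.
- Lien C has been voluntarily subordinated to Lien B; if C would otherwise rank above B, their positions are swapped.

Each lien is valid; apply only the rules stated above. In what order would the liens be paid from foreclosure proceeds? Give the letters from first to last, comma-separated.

B, E, F, C, A, D

Adjusting effective dates: D was recorded 222 days after the deed — beyond 45 days — so no relation-back applies.
C is a property-tax lien, so it outranks all other liens regardless of date.
Remaining liens by effective date: E (Jan 2, 2015), F (Aug 11, 2016), B (Nov 12, 2016), A (Nov 17, 2016), D (Jun 1, 2017).
C is senior to B before the subordination, so the two trade places.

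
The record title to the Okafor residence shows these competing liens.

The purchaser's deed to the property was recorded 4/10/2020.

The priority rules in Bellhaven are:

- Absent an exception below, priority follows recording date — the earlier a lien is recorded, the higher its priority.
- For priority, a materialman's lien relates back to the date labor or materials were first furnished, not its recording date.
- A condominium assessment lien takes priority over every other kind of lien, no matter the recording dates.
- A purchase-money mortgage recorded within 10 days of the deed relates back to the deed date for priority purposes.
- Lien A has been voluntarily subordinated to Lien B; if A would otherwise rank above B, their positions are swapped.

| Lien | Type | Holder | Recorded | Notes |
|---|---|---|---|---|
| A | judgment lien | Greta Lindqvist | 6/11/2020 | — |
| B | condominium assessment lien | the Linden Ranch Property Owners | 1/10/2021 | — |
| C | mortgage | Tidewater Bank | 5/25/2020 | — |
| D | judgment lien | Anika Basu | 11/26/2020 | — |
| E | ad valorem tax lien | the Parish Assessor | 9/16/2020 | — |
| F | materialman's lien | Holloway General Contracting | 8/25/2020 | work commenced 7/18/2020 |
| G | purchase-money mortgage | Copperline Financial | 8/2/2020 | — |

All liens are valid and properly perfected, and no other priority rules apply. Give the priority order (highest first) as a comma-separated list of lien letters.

First, effective dates: F's effective date is 7/18/2020, when work began; G was recorded 114 days after the deed — beyond 10 days — so no relation-back applies.
B, as a condominium assessment lien, has superpriority and ranks first.
The other liens, earliest effective date first: C (5/25/2020), A (6/11/2020), F (7/18/2020), G (8/2/2020), E (9/16/2020), D (11/26/2020).
Since A is not senior to B, the subordination leaves the order unchanged.

B, C, A, F, G, E, D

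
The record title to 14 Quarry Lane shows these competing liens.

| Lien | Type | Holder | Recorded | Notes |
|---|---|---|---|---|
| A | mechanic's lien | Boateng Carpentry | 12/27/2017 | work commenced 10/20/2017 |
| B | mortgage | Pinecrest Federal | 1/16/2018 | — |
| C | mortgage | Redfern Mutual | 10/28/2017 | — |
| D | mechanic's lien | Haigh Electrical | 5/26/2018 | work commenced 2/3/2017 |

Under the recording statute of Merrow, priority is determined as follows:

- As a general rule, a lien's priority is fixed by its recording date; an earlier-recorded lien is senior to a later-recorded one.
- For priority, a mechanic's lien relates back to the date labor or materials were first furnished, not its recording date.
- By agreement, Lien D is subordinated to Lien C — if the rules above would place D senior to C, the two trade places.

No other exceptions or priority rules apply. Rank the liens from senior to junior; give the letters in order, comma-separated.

C, A, D, B

Effective dates after the stated exceptions: A relates back to 10/20/2017 (work commenced); D relates back to 2/3/2017 (work commenced).
By effective date, earliest first: D (2/3/2017), A (10/20/2017), C (10/28/2017), B (1/16/2018).
D would otherwise be senior to C, so under the subordination agreement D and C exchange positions.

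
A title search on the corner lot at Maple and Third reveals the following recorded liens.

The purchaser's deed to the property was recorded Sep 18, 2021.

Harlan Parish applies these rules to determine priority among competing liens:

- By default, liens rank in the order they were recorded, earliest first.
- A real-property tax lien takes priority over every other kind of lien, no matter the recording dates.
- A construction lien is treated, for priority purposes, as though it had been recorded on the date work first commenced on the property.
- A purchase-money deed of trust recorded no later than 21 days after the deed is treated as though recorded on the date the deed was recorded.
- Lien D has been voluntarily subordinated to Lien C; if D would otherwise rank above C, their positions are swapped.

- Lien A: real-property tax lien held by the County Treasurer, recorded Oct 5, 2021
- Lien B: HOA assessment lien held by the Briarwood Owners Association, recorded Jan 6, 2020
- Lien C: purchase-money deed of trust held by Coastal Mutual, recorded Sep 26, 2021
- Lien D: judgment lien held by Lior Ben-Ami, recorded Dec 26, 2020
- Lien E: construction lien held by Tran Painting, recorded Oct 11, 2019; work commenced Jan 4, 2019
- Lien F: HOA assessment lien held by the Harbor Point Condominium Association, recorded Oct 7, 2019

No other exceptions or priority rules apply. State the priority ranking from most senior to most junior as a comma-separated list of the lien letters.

A, E, F, B, C, D

First, effective dates: C relates back to the deed date Sep 18, 2021; E relates back to Jan 4, 2019 (work commenced).
A is a real-property tax lien, so it outranks all other liens regardless of date.
The other liens, earliest effective date first: E (Jan 4, 2019), F (Oct 7, 2019), B (Jan 6, 2020), D (Dec 26, 2020), C (Sep 18, 2021).
D would otherwise be senior to C, so under the subordination agreement D and C exchange positions.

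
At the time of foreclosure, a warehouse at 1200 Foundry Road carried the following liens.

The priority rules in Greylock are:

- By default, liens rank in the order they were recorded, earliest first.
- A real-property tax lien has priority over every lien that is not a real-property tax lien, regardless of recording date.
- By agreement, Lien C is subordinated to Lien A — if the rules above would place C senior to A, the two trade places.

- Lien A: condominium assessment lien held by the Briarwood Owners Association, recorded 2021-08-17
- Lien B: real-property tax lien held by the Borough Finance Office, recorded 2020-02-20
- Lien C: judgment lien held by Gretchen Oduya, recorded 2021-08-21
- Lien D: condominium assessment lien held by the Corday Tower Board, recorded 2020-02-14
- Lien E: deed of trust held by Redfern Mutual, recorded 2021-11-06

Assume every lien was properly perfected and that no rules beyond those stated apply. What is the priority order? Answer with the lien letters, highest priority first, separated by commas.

B, D, A, C, E

B, as a real-property tax lien, has superpriority and ranks first.
Remaining liens by effective date: D (2020-02-14), A (2021-08-17), C (2021-08-21), E (2021-11-06).
Since C is not senior to A, the subordination leaves the order unchanged.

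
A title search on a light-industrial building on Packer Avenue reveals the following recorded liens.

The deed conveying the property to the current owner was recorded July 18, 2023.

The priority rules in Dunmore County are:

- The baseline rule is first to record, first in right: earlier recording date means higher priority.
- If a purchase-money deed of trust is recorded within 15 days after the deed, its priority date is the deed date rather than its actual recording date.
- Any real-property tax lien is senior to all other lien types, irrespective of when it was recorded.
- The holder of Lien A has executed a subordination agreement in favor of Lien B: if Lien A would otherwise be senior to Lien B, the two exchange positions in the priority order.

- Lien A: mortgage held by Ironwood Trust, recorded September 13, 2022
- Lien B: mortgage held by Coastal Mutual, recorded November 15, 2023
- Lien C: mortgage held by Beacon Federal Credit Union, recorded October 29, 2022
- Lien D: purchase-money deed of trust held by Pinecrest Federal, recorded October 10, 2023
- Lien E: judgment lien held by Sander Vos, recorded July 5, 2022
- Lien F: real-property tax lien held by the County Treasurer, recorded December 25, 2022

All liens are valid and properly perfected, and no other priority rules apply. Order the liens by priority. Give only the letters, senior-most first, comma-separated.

F, E, B, C, D, A

First, effective dates: D was recorded 84 days after the deed — beyond 15 days — so no relation-back applies.
F, as a real-property tax lien, has superpriority and ranks first.
Remaining liens by effective date: E (July 5, 2022), A (September 13, 2022), C (October 29, 2022), D (October 10, 2023), B (November 15, 2023).
Because A would otherwise rank above B, the subordination swaps them.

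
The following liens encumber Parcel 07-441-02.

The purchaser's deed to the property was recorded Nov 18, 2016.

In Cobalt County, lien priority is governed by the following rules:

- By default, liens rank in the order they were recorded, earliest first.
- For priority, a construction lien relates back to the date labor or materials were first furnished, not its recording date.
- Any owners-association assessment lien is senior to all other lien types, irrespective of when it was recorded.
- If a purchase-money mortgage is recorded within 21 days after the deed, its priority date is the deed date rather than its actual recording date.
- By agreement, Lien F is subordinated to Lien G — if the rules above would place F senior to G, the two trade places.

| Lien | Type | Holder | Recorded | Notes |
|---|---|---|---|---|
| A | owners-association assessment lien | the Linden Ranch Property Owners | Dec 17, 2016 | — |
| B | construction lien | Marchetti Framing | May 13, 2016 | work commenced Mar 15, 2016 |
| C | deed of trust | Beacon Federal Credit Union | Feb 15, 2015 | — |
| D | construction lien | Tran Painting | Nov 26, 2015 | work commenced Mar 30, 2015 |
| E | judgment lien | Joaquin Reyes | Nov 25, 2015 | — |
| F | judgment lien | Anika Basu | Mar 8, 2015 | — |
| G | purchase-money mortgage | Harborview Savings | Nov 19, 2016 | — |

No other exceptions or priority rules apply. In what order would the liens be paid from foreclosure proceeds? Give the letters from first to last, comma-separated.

Effective dates: B is treated as recorded Mar 15, 2016, the work-commencement date; D relates back to Mar 30, 2015 (work commenced); G's effective date is the deed date, Nov 18, 2016.
A is an owners-association assessment lien and takes priority over every other lien.
Among the remaining liens, by effective date: C (Feb 15, 2015), F (Mar 8, 2015), D (Mar 30, 2015), E (Nov 25, 2015), B (Mar 15, 2016), G (Nov 18, 2016).
F is senior to G before the subordination, so the two trade places.

A, C, G, D, E, B, F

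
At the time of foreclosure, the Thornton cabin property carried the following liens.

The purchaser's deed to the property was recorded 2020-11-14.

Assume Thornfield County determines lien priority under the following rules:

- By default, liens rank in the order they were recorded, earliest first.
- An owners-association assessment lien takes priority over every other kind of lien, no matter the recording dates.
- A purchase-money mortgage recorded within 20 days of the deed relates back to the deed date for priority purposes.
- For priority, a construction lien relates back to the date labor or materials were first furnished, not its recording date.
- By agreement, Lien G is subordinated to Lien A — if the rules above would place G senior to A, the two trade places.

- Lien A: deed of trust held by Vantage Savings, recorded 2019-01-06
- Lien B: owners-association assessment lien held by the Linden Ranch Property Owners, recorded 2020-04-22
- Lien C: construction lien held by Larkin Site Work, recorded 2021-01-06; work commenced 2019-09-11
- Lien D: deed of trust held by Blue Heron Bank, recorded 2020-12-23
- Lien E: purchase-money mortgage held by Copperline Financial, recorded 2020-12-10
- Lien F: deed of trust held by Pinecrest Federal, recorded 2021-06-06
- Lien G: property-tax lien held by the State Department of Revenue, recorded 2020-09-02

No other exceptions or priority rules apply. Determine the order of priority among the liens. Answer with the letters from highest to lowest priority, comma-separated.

B, A, C, G, E, D, F

Effective dates after the stated exceptions: C is treated as recorded 2019-09-11, the work-commencement date; E was recorded 26 days after the deed, outside the 20-day window, so it keeps its recording date.
B is an owners-association assessment lien and takes priority over every other lien.
Among the remaining liens, by effective date: A (2019-01-06), C (2019-09-11), G (2020-09-02), E (2020-12-10), D (2020-12-23), F (2021-06-06).
G is already junior to A, so the subordination agreement changes nothing.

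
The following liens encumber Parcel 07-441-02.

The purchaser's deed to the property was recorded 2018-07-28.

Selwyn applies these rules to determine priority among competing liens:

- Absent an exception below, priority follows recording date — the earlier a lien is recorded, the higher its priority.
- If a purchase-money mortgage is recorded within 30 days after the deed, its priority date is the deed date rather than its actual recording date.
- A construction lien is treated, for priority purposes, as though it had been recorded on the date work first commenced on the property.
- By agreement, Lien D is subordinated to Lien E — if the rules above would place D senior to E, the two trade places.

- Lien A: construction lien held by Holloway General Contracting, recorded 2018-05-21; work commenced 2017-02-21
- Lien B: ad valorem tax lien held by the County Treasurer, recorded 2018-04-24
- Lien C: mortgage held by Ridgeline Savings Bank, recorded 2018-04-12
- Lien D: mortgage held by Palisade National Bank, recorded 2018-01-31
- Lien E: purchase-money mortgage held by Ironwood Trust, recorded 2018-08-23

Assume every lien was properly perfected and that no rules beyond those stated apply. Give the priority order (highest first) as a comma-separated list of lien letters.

Effective dates: A is treated as recorded 2017-02-21, the work-commencement date; E was recorded within the 30-day window, so its effective date is the deed date 2018-07-28.
Ordering by effective date: A (2017-02-21), D (2018-01-31), C (2018-04-12), B (2018-04-24), E (2018-07-28).
The subordination applies — D was senior to E — so D and E swap.

A, E, C, B, D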